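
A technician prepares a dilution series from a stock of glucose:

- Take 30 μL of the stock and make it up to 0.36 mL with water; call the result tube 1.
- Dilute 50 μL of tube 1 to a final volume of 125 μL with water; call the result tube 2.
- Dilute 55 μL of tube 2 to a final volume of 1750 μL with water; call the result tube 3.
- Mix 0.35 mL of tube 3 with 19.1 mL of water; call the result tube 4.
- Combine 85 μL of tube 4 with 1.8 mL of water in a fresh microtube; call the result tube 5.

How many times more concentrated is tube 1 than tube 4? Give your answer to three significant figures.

4.42 × 10^3

Step 1: 30 μL brought to 0.36 mL → factor 360/30 = 12
Step 2: 50 μL brought to 125 μL → factor 125/50 = 2.5
Step 3: 55 μL brought to 1750 μL → factor 1750/55 = 31.818
Step 4: 0.35 mL + 19.1 mL = 19.45 mL total → factor 19.45/0.35 = 55.571
Dilution factor to tube 1 = 12; to tube 4 = 53045
[tube 1]/[tube 4] = (factor to tube 4)/(factor to tube 1) = 53045/12 = 4.42 × 10^3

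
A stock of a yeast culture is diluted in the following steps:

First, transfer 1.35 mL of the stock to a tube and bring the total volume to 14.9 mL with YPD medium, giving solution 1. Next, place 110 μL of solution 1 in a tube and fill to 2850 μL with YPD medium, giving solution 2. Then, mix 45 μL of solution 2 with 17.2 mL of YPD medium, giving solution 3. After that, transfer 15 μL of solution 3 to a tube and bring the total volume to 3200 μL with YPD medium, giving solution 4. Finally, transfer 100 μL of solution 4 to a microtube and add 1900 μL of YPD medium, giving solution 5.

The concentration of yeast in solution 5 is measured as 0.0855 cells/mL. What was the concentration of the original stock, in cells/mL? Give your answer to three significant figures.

Step 1: 1.35 mL brought to 14.9 mL → factor 14.9/1.35 = 11.037
Step 2: 110 μL brought to 2850 μL → factor 2850/110 = 25.909
Step 3: 45 μL + 17.2 mL = 17245 μL total → factor 17245/45 = 383.22
Step 4: 15 μL brought to 3200 μL → factor 3200/15 = 213.33
Step 5: 100 μL + 1900 μL = 2000 μL total → factor 2000/100 = 20
Overall dilution factor = 11.037 × 25.909 × 383.22 × 213.33 × 20 = 4.6757 × 10^8
Stock = 0.0855 cells/mL × 4.6757 × 10^8 = 4.00 × 10^7 cells/mL

4.00 × 10^7 cells/mL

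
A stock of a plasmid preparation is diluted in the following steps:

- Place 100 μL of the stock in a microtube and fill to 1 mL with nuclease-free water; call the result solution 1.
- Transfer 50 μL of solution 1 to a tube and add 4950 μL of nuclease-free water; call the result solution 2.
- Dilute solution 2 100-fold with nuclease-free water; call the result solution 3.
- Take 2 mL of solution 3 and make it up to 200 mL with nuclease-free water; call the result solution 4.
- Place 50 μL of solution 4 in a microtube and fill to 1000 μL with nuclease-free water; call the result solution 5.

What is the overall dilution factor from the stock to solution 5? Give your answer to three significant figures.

Step 1: 100 μL brought to 1 mL → factor 1000/100 = 10
Step 2: 50 μL + 4950 μL = 5000 μL total → factor 5000/50 = 100
Step 3: 100-fold → factor 100
Step 4: 2 mL brought to 200 mL → factor 200/2 = 100
Step 5: 50 μL brought to 1000 μL → factor 1000/50 = 20
Overall dilution factor = 10 × 100 × 100 × 100 × 20 = 2 × 10^8

2.00 × 10^8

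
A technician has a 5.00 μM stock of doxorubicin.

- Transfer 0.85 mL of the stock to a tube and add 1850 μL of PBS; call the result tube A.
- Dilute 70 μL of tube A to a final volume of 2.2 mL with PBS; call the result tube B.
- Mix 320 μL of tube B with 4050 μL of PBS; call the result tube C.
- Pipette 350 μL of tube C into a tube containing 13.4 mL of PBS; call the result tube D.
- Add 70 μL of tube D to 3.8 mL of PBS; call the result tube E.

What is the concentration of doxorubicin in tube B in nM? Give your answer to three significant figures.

Step 1: 0.85 mL + 1850 μL = 2.7 mL total → factor 2.7/0.85 = 3.1765
Step 2: 70 μL brought to 2.2 mL → factor 2200/70 = 31.429
Dilution factor through tube B = 3.1765 × 31.429 = 99.832
[tube B] = 5.00 μM / 99.832 = 0.05008 μM = 50.1 nM

50.1 nM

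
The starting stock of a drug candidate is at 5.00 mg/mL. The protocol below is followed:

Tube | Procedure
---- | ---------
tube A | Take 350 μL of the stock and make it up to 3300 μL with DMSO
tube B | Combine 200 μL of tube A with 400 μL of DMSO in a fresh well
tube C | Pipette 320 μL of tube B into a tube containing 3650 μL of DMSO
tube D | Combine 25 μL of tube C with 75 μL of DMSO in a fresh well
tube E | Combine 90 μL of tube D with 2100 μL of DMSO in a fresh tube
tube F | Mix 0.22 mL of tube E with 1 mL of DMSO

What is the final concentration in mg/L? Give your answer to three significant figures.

Step 1: 350 μL brought to 3300 μL → factor 3300/350 = 9.4286
Step 2: 200 μL + 400 μL = 600 μL total → factor 600/200 = 3
Step 3: 320 μL + 3650 μL = 3970 μL total → factor 3970/320 = 12.406
Step 4: 25 μL + 75 μL = 100 μL total → factor 100/25 = 4
Step 5: 90 μL + 2100 μL = 2190 μL total → factor 2190/90 = 24.333
Step 6: 0.22 mL + 1 mL = 1.22 mL total → factor 1.22/0.22 = 5.5455
Overall dilution factor = 9.4286 × 3 × 12.406 × 4 × 24.333 × 5.5455 = 1.8941 × 10^5
Final = 5.00 mg/mL / 1.8941 × 10^5 = 2.640 × 10^-5 mg/mL = 0.0264 mg/L

0.0264 mg/L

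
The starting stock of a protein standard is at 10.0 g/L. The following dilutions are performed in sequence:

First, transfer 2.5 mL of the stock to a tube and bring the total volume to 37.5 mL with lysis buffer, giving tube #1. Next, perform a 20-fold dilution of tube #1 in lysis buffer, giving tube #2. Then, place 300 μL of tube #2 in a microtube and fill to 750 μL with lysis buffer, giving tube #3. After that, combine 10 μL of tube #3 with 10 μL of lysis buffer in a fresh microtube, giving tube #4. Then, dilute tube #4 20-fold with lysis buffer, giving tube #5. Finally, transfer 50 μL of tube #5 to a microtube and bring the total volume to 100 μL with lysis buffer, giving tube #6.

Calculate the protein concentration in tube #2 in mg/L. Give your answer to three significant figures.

33.3 mg/L

Step 1: 2.5 mL brought to 37.5 mL → factor 37.5/2.5 = 15
Step 2: 20-fold → factor 20
Dilution factor through tube #2 = 15 × 20 = 300
[tube #2] = 10.0 g/L / 300 = 0.03333 g/L = 33.3 mg/L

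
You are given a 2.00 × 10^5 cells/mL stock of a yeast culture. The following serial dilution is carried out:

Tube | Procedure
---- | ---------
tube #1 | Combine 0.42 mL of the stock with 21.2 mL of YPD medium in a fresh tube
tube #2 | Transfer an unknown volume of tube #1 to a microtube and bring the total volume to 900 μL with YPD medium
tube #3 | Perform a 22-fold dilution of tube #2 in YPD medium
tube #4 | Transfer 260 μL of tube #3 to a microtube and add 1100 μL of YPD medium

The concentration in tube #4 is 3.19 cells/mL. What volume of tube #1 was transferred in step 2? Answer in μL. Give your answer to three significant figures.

Step 1: 0.42 mL + 21.2 mL = 21.62 mL total → factor 21.62/0.42 = 51.476
Step 2: v brought to 900 μL → factor = 900 μL/v
Step 3: 22-fold → factor 22
Step 4: 260 μL + 1100 μL = 1360 μL total → factor 1360/260 = 5.2308
Product of known-step factors = 5923.7
Overall factor = 2.00 × 10^5 cells/mL / (3.19 cells/mL) = 62696
Step-2 factor = 62696 / 5923.7 = 10.584
v = 900 μL / 10.584 = 85.0 μL

85.0 μL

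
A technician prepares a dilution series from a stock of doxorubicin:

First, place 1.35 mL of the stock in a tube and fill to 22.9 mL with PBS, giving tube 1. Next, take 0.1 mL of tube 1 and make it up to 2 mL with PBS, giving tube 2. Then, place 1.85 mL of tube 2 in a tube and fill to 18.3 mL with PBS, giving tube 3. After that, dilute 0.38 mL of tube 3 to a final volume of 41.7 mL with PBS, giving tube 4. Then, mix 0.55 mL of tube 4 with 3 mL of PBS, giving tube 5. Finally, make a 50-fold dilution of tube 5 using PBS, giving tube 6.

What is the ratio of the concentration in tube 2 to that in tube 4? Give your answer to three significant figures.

Step 1: 1.35 mL brought to 22.9 mL → factor 22.9/1.35 = 16.963
Step 2: 0.1 mL brought to 2 mL → factor 2/0.1 = 20
Step 3: 1.85 mL brought to 18.3 mL → factor 18.3/1.85 = 9.8919
Step 4: 0.38 mL brought to 41.7 mL → factor 41.7/0.38 = 109.74
Dilution factor to tube 2 = 339.26; to tube 4 = 3.6827 × 10^5
[tube 2]/[tube 4] = (factor to tube 4)/(factor to tube 2) = 3.6827 × 10^5/339.26 = 1.09 × 10^3

1.09 × 10^3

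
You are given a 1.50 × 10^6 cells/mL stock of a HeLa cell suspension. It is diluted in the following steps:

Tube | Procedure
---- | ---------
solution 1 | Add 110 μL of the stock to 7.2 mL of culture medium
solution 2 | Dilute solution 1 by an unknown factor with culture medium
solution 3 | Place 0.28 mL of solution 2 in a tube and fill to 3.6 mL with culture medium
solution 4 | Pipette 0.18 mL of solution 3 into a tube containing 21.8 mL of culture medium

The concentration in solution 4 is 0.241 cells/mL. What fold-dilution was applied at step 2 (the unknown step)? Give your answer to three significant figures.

Step 1: 110 μL + 7.2 mL = 7310 μL total → factor 7310/110 = 66.455
Step 2: unknown factor x
Step 3: 0.28 mL brought to 3.6 mL → factor 3.6/0.28 = 12.857
Step 4: 0.18 mL + 21.8 mL = 21.98 mL total → factor 21.98/0.18 = 122.11
Product of known-step factors = 1.0433 × 10^5
Overall factor = 1.50 × 10^6 cells/mL / (0.241 cells/mL) = 6.2241 × 10^6
x = 6.2241 × 10^6 / 1.0433 × 10^5 = 59.7

59.7-fold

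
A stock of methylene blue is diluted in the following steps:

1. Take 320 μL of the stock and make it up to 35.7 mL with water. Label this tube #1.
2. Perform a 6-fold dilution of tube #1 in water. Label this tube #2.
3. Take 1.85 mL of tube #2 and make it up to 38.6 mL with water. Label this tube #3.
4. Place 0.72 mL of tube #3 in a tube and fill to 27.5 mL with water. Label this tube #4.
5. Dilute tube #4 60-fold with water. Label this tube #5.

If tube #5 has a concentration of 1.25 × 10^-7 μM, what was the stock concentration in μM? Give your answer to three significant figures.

Step 1: 320 μL brought to 35.7 mL → factor 35700/320 = 111.56
Step 2: 6-fold → factor 6
Step 3: 1.85 mL brought to 38.6 mL → factor 38.6/1.85 = 20.865
Step 4: 0.72 mL brought to 27.5 mL → factor 27.5/0.72 = 38.194
Step 5: 60-fold → factor 60
Overall dilution factor = 111.56 × 6 × 20.865 × 38.194 × 60 = 3.2006 × 10^7
Stock = 1.25 × 10^-7 μM × 3.2006 × 10^7 = 4.00 μM

4.00 μM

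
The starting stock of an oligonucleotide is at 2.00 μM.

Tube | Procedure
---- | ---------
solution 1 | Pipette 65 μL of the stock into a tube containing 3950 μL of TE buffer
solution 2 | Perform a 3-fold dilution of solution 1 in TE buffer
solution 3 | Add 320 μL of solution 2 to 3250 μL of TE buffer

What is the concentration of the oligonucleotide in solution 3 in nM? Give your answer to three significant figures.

Step 1: 65 μL + 3950 μL = 4015 μL total → factor 4015/65 = 61.769
Step 2: 3-fold → factor 3
Step 3: 320 μL + 3250 μL = 3570 μL total → factor 3570/320 = 11.156
Overall dilution factor = 61.769 × 3 × 11.156 = 2067.3
Final = 2.00 μM / 2067.3 = 0.0009674 μM = 0.967 nM

0.967 nM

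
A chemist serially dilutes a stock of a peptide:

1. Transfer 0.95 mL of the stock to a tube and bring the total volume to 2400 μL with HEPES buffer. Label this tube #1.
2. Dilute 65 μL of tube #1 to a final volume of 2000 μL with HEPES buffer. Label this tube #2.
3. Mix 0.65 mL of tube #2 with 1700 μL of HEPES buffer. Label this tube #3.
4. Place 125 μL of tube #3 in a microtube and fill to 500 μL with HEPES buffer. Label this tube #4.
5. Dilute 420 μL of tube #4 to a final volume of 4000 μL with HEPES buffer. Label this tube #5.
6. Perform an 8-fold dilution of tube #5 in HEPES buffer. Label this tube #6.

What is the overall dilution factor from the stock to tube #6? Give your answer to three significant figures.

Step 1: 0.95 mL brought to 2400 μL → factor 2.4/0.95 = 2.5263
Step 2: 65 μL brought to 2000 μL → factor 2000/65 = 30.769
Step 3: 0.65 mL + 1700 μL = 2.35 mL total → factor 2.35/0.65 = 3.6154
Step 4: 125 μL brought to 500 μL → factor 500/125 = 4
Step 5: 420 μL brought to 4000 μL → factor 4000/420 = 9.5238
Step 6: 8-fold → factor 8
Overall dilution factor = 2.5263 × 30.769 × 3.6154 × 4 × 9.5238 × 8 = 85648

8.56 × 10^4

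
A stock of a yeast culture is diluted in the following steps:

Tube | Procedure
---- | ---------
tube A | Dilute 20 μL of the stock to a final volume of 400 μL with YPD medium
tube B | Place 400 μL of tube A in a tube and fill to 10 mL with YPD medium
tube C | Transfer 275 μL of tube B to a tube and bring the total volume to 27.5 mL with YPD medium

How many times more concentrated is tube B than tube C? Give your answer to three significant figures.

100

Step 1: 20 μL brought to 400 μL → factor 400/20 = 20
Step 2: 400 μL brought to 10 mL → factor 10000/400 = 25
Step 3: 275 μL brought to 27.5 mL → factor 27500/275 = 100
Dilution factor to tube B = 500; to tube C = 50000
[tube B]/[tube C] = (factor to tube C)/(factor to tube B) = 50000/500 = 100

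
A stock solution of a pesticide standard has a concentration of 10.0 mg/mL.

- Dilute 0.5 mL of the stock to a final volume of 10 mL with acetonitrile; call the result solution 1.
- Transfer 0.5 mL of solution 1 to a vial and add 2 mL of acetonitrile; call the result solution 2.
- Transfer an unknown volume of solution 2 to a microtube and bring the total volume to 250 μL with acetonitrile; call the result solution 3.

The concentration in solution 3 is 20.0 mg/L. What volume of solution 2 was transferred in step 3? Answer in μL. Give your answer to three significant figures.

Step 1: 0.5 mL brought to 10 mL → factor 10/0.5 = 20
Step 2: 0.5 mL + 2 mL = 2.5 mL total → factor 2.5/0.5 = 5
Step 3: v brought to 250 μL → factor = 250 μL/v
Product of known-step factors = 100
Overall factor = 10.0 mg/mL / (20.0 mg/L) = 500
Step-3 factor = 500 / 100 = 5
v = 250 μL / 5 = 50.0 μL

50.0 μL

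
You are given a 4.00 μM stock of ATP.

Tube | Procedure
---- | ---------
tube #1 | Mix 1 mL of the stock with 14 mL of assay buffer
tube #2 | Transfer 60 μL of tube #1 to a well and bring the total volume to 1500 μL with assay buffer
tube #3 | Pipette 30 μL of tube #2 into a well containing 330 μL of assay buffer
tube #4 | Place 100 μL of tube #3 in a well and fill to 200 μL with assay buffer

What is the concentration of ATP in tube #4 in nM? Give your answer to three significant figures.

Step 1: 1 mL + 14 mL = 15 mL total → factor 15/1 = 15
Step 2: 60 μL brought to 1500 μL → factor 1500/60 = 25
Step 3: 30 μL + 330 μL = 360 μL total → factor 360/30 = 12
Step 4: 100 μL brought to 200 μL → factor 200/100 = 2
Overall dilution factor = 15 × 25 × 12 × 2 = 9000
Final = 4.00 μM / 9000 = 0.0004444 μM = 0.444 nM

0.444 nM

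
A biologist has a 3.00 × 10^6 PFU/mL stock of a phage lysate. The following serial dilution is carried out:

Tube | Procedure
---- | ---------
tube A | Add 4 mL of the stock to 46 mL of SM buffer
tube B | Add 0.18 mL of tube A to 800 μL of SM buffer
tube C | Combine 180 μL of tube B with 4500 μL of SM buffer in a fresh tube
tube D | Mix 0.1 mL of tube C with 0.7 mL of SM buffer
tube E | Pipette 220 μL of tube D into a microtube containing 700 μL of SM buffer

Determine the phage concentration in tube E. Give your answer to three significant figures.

50.7 PFU/mL

Step 1: 4 mL + 46 mL = 50 mL total → factor 50/4 = 12.5
Step 2: 0.18 mL + 800 μL = 0.98 mL total → factor 0.98/0.18 = 5.4444
Step 3: 180 μL + 4500 μL = 4680 μL total → factor 4680/180 = 26
Step 4: 0.1 mL + 0.7 mL = 0.8 mL total → factor 0.8/0.1 = 8
Step 5: 220 μL + 700 μL = 920 μL total → factor 920/220 = 4.1818
Overall dilution factor = 12.5 × 5.4444 × 26 × 8 × 4.1818 = 59196
Final = 3.00 × 10^6 PFU/mL / 59196 = 50.7 PFU/mL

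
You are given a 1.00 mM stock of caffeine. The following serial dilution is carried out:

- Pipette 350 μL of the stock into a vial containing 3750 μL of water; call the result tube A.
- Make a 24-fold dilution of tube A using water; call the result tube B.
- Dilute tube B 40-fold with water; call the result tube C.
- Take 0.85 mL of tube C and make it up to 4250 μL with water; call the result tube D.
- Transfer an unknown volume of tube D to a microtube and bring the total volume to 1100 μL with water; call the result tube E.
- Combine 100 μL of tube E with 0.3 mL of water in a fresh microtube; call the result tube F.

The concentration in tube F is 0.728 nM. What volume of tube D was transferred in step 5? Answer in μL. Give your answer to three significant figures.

Step 1: 350 μL + 3750 μL = 4100 μL total → factor 4100/350 = 11.714
Step 2: 24-fold → factor 24
Step 3: 40-fold → factor 40
Step 4: 0.85 mL brought to 4250 μL → factor 4.25/0.85 = 5
Step 5: v brought to 1100 μL → factor = 1100 μL/v
Step 6: 100 μL + 0.3 mL = 400 μL total → factor 400/100 = 4
Product of known-step factors = 2.2491 × 10^5
Overall factor = 1.00 mM / (0.728 nM) = 1.3736 × 10^6
Step-5 factor = 1.3736 × 10^6 / 2.2491 × 10^5 = 6.1073
v = 1100 μL / 6.1073 = 180 μL

180 μL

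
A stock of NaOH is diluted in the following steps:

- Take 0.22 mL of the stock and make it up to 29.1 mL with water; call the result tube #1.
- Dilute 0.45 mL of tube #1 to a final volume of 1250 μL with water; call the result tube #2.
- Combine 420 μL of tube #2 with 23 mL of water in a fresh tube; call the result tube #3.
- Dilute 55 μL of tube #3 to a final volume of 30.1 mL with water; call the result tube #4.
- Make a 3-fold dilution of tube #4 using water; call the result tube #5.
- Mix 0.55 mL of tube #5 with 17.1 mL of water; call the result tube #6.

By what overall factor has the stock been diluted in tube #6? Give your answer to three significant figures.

1.08 × 10^9

Step 1: 0.22 mL brought to 29.1 mL → factor 29.1/0.22 = 132.27
Step 2: 0.45 mL brought to 1250 μL → factor 1.25/0.45 = 2.7778
Step 3: 420 μL + 23 mL = 23420 μL total → factor 23420/420 = 55.762
Step 4: 55 μL brought to 30.1 mL → factor 30100/55 = 547.27
Step 5: 3-fold → factor 3
Step 6: 0.55 mL + 17.1 mL = 17.65 mL total → factor 17.65/0.55 = 32.091
Overall dilution factor = 132.27 × 2.7778 × 55.762 × 547.27 × 3 × 32.091 = 1.0795 × 10^9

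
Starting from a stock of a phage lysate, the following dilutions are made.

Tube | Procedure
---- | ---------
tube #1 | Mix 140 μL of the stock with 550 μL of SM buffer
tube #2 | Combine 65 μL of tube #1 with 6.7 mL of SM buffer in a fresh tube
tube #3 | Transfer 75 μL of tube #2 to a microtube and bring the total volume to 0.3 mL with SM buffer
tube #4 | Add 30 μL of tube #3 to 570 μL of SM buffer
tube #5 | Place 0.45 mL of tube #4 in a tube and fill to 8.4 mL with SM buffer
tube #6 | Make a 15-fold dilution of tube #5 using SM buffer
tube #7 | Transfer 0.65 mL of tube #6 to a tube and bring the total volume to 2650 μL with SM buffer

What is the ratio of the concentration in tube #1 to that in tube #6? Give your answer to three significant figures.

Step 1: 140 μL + 550 μL = 690 μL total → factor 690/140 = 4.9286
Step 2: 65 μL + 6.7 mL = 6765 μL total → factor 6765/65 = 104.08
Step 3: 75 μL brought to 0.3 mL → factor 300/75 = 4
Step 4: 30 μL + 570 μL = 600 μL total → factor 600/30 = 20
Step 5: 0.45 mL brought to 8.4 mL → factor 8.4/0.45 = 18.667
Step 6: 15-fold → factor 15
Dilution factor to tube #1 = 4.9286; to tube #6 = 1.149 × 10^7
[tube #1]/[tube #6] = (factor to tube #6)/(factor to tube #1) = 1.149 × 10^7/4.9286 = 2.33 × 10^6

2.33 × 10^6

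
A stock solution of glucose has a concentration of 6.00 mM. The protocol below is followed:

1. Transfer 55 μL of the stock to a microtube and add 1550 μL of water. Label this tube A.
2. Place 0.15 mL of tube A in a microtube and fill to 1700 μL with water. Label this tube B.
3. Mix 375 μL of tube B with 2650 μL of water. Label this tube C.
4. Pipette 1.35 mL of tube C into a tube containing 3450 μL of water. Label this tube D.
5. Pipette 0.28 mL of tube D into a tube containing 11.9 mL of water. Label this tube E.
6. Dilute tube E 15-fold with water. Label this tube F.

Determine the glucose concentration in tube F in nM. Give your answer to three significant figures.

Step 1: 55 μL + 1550 μL = 1605 μL total → factor 1605/55 = 29.182
Step 2: 0.15 mL brought to 1700 μL → factor 1.7/0.15 = 11.333
Step 3: 375 μL + 2650 μL = 3025 μL total → factor 3025/375 = 8.0667
Step 4: 1.35 mL + 3450 μL = 4.8 mL total → factor 4.8/1.35 = 3.5556
Step 5: 0.28 mL + 11.9 mL = 12.18 mL total → factor 12.18/0.28 = 43.5
Step 6: 15-fold → factor 15
Overall dilution factor = 29.182 × 11.333 × 8.0667 × 3.5556 × 43.5 × 15 = 6.1895 × 10^6
Final = 6.00 mM / 6.1895 × 10^6 = 9.694 × 10^-7 mM = 0.969 nM

0.969 nM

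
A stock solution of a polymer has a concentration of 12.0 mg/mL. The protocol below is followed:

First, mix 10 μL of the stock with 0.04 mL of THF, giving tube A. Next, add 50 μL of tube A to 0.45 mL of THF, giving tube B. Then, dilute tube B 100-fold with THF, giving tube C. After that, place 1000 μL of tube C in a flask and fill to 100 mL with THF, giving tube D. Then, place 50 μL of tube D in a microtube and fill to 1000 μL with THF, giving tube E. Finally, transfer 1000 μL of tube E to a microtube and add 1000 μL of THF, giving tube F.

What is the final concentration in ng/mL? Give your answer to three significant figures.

Step 1: 10 μL + 0.04 mL = 50 μL total → factor 50/10 = 5
Step 2: 50 μL + 0.45 mL = 500 μL total → factor 500/50 = 10
Step 3: 100-fold → factor 100
Step 4: 1000 μL brought to 100 mL → factor 1 × 10^5/1000 = 100
Step 5: 50 μL brought to 1000 μL → factor 1000/50 = 20
Step 6: 1000 μL + 1000 μL = 2000 μL total → factor 2000/1000 = 2
Overall dilution factor = 5 × 10 × 100 × 100 × 20 × 2 = 2 × 10^7
Final = 12.0 mg/mL / 2 × 10^7 = 6.000 × 10^-7 mg/mL = 0.600 ng/mL

0.600 ng/mL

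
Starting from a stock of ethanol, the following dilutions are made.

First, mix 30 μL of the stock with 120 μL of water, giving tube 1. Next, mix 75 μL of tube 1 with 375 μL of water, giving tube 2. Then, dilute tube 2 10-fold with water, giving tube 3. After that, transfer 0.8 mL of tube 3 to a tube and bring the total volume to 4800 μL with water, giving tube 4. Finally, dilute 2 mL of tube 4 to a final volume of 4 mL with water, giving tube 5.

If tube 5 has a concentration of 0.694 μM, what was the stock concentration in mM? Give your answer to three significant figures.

2.50 mM

Step 1: 30 μL + 120 μL = 150 μL total → factor 150/30 = 5
Step 2: 75 μL + 375 μL = 450 μL total → factor 450/75 = 6
Step 3: 10-fold → factor 10
Step 4: 0.8 mL brought to 4800 μL → factor 4.8/0.8 = 6
Step 5: 2 mL brought to 4 mL → factor 4/2 = 2
Overall dilution factor = 5 × 6 × 10 × 6 × 2 = 3600
Stock = 0.694 μM × 3600 = 2498 μM = 2.50 mM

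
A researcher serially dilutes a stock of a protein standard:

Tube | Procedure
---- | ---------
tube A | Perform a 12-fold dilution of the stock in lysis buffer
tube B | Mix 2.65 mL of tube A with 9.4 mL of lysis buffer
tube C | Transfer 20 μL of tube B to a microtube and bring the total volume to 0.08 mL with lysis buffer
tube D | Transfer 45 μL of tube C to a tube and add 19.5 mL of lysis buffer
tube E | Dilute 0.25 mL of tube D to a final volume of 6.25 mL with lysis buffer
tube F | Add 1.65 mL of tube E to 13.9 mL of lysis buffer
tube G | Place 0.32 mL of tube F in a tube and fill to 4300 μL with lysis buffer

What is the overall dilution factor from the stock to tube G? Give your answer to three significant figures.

Step 1: 12-fold → factor 12
Step 2: 2.65 mL + 9.4 mL = 12.05 mL total → factor 12.05/2.65 = 4.5472
Step 3: 20 μL brought to 0.08 mL → factor 80/20 = 4
Step 4: 45 μL + 19.5 mL = 19545 μL total → factor 19545/45 = 434.33
Step 5: 0.25 mL brought to 6.25 mL → factor 6.25/0.25 = 25
Step 6: 1.65 mL + 13.9 mL = 15.55 mL total → factor 15.55/1.65 = 9.4242
Step 7: 0.32 mL brought to 4300 μL → factor 4.3/0.32 = 13.438
Overall dilution factor = 12 × 4.5472 × 4 × 434.33 × 25 × 9.4242 × 13.438 = 3.0013 × 10^8

3.00 × 10^8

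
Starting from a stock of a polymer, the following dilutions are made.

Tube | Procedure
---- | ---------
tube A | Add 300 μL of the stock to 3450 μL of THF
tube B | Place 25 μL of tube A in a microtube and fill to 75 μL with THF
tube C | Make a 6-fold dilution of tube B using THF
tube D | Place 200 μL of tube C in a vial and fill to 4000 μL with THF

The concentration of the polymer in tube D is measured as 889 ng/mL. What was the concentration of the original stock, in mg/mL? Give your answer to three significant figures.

Step 1: 300 μL + 3450 μL = 3750 μL total → factor 3750/300 = 12.5
Step 2: 25 μL brought to 75 μL → factor 75/25 = 3
Step 3: 6-fold → factor 6
Step 4: 200 μL brought to 4000 μL → factor 4000/200 = 20
Overall dilution factor = 12.5 × 3 × 6 × 20 = 4500
Stock = 889 ng/mL × 4500 = 4.000 × 10^6 ng/mL = 4.00 mg/mL

4.00 mg/mL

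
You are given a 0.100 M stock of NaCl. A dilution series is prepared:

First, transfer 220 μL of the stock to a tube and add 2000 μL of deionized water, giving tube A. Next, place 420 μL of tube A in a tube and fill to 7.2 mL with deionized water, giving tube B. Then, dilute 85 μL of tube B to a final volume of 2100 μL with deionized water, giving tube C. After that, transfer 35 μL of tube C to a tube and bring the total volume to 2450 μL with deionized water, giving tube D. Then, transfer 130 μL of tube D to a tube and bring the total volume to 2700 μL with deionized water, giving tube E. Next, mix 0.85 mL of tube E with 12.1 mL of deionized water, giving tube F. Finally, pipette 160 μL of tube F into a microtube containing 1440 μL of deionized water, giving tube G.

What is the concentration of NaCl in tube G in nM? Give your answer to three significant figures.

Step 1: 220 μL + 2000 μL = 2220 μL total → factor 2220/220 = 10.091
Step 2: 420 μL brought to 7.2 mL → factor 7200/420 = 17.143
Step 3: 85 μL brought to 2100 μL → factor 2100/85 = 24.706
Step 4: 35 μL brought to 2450 μL → factor 2450/35 = 70
Step 5: 130 μL brought to 2700 μL → factor 2700/130 = 20.769
Step 6: 0.85 mL + 12.1 mL = 12.95 mL total → factor 12.95/0.85 = 15.235
Step 7: 160 μL + 1440 μL = 1600 μL total → factor 1600/160 = 10
Overall dilution factor = 10.091 × 17.143 × 24.706 × 70 × 20.769 × 15.235 × 10 = 9.4664 × 10^8
Final = 0.100 M / 9.4664 × 10^8 = 1.056 × 10^-10 M = 0.106 nM

0.106 nM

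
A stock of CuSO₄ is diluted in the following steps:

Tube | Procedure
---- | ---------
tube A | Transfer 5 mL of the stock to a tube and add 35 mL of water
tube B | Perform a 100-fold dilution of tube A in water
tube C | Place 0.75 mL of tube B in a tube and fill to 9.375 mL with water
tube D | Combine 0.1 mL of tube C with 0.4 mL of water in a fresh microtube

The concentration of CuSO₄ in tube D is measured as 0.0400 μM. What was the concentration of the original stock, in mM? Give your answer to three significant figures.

Step 1: 5 mL + 35 mL = 40 mL total → factor 40/5 = 8
Step 2: 100-fold → factor 100
Step 3: 0.75 mL brought to 9.375 mL → factor 9.375/0.75 = 12.5
Step 4: 0.1 mL + 0.4 mL = 0.5 mL total → factor 0.5/0.1 = 5
Overall dilution factor = 8 × 100 × 12.5 × 5 = 50000
Stock = 0.0400 μM × 50000 = 2000 μM = 2.00 mM

2.00 mM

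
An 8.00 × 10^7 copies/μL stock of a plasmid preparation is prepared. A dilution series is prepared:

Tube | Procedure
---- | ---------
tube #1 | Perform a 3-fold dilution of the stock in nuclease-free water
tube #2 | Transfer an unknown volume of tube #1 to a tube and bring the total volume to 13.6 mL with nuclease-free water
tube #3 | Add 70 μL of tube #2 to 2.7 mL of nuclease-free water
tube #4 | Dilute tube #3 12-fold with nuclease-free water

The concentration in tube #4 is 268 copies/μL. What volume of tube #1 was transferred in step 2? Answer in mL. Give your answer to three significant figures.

Step 1: 3-fold → factor 3
Step 2: v brought to 13.6 mL → factor = 13.6 mL/v
Step 3: 70 μL + 2.7 mL = 2770 μL total → factor 2770/70 = 39.571
Step 4: 12-fold → factor 12
Product of known-step factors = 1424.6
Overall factor = 8.00 × 10^7 copies/μL / (268 copies/μL) = 2.9851 × 10^5
Step-2 factor = 2.9851 × 10^5 / 1424.6 = 209.54
v = 13.6 mL / 209.54 = 0.0649 mL

0.0649 mL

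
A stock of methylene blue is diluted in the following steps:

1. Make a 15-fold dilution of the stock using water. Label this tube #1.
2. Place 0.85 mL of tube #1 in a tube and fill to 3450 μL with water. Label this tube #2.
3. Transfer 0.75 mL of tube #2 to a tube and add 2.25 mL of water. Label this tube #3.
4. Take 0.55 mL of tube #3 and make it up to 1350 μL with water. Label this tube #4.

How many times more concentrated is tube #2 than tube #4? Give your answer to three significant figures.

Step 1: 15-fold → factor 15
Step 2: 0.85 mL brought to 3450 μL → factor 3.45/0.85 = 4.0588
Step 3: 0.75 mL + 2.25 mL = 3 mL total → factor 3/0.75 = 4
Step 4: 0.55 mL brought to 1350 μL → factor 1.35/0.55 = 2.4545
Dilution factor to tube #2 = 60.882; to tube #4 = 597.75
[tube #2]/[tube #4] = (factor to tube #4)/(factor to tube #2) = 597.75/60.882 = 9.82

9.82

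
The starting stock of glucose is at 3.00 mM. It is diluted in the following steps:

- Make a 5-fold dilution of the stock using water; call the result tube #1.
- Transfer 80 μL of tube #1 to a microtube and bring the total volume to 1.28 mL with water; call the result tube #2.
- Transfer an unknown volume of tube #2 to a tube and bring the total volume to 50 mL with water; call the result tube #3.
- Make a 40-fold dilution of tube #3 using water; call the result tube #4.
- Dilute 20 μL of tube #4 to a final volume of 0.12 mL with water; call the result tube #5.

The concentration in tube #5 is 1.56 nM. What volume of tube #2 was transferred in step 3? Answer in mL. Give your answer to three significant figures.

Step 1: 5-fold → factor 5
Step 2: 80 μL brought to 1.28 mL → factor 1280/80 = 16
Step 3: v brought to 50 mL → factor = 50 mL/v
Step 4: 40-fold → factor 40
Step 5: 20 μL brought to 0.12 mL → factor 120/20 = 6
Product of known-step factors = 19200
Overall factor = 3.00 mM / (1.56 nM) = 1.9231 × 10^6
Step-3 factor = 1.9231 × 10^6 / 19200 = 100.16
v = 50 mL / 100.16 = 0.499 mL

0.499 mL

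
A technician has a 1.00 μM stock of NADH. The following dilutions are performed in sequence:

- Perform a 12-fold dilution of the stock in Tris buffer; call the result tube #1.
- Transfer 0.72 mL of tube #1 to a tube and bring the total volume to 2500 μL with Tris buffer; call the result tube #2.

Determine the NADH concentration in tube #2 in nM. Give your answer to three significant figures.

24.0 nM

Step 1: 12-fold → factor 12
Step 2: 0.72 mL brought to 2500 μL → factor 2.5/0.72 = 3.4722
Overall dilution factor = 12 × 3.4722 = 41.667
Final = 1.00 μM / 41.667 = 0.02400 μM = 24.0 nM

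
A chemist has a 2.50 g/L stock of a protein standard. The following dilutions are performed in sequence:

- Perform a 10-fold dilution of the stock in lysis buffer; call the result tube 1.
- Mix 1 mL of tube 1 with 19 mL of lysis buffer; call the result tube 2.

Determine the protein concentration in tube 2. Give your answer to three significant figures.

0.0125 g/L

Step 1: 10-fold → factor 10
Step 2: 1 mL + 19 mL = 20 mL total → factor 20/1 = 20
Overall dilution factor = 10 × 20 = 200
Final = 2.50 g/L / 200 = 0.0125 g/L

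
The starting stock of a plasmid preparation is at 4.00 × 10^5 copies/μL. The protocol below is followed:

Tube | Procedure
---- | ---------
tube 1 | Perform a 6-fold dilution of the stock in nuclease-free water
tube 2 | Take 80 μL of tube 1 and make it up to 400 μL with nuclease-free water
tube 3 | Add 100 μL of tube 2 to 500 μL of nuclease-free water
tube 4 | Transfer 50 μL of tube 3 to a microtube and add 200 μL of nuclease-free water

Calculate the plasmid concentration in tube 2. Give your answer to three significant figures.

Step 1: 6-fold → factor 6
Step 2: 80 μL brought to 400 μL → factor 400/80 = 5
Dilution factor through tube 2 = 6 × 5 = 30
[tube 2] = 4.00 × 10^5 copies/μL / 30 = 1.33 × 10^4 copies/μL

1.33 × 10^4 copies/μL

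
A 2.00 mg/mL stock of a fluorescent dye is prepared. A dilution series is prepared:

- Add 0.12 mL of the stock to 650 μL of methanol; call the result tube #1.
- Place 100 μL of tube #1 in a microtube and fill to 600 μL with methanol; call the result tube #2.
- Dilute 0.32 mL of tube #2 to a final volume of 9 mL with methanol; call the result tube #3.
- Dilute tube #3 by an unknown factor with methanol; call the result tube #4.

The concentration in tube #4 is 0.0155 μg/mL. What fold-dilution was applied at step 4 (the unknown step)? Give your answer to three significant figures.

119-fold

Step 1: 0.12 mL + 650 μL = 0.77 mL total → factor 0.77/0.12 = 6.4167
Step 2: 100 μL brought to 600 μL → factor 600/100 = 6
Step 3: 0.32 mL brought to 9 mL → factor 9/0.32 = 28.125
Step 4: unknown factor x
Product of known-step factors = 1082.8
Overall factor = 2.00 mg/mL / (0.0155 μg/mL) = 1.2903 × 10^5
x = 1.2903 × 10^5 / 1082.8 = 119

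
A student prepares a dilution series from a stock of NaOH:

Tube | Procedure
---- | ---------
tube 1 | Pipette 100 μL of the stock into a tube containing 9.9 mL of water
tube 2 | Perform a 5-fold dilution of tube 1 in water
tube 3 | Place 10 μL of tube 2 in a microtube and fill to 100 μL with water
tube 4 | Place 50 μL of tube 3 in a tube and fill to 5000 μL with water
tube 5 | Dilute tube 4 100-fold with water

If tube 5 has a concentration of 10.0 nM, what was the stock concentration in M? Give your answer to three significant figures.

Step 1: 100 μL + 9.9 mL = 10000 μL total → factor 10000/100 = 100
Step 2: 5-fold → factor 5
Step 3: 10 μL brought to 100 μL → factor 100/10 = 10
Step 4: 50 μL brought to 5000 μL → factor 5000/50 = 100
Step 5: 100-fold → factor 100
Overall dilution factor = 100 × 5 × 10 × 100 × 100 = 5 × 10^7
Stock = 10.0 nM × 5 × 10^7 = 5.000 × 10^8 nM = 0.500 M

0.500 M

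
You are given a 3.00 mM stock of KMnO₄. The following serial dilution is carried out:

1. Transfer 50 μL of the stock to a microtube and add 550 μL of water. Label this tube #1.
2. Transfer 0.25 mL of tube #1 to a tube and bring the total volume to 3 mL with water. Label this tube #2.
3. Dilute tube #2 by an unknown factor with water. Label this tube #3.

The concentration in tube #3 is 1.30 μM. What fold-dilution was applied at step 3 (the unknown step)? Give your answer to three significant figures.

16.0-fold

Step 1: 50 μL + 550 μL = 600 μL total → factor 600/50 = 12
Step 2: 0.25 mL brought to 3 mL → factor 3/0.25 = 12
Step 3: unknown factor x
Product of known-step factors = 144
Overall factor = 3.00 mM / (1.30 μM) = 2307.7
x = 2307.7 / 144 = 16.0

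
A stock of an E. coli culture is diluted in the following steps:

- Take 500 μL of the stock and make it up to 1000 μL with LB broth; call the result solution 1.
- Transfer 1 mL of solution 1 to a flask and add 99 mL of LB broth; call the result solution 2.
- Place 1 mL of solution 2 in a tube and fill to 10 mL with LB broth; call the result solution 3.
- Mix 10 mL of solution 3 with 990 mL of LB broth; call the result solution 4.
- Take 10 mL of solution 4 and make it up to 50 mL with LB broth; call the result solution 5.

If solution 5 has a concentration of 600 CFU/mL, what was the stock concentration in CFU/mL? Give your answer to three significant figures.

Step 1: 500 μL brought to 1000 μL → factor 1000/500 = 2
Step 2: 1 mL + 99 mL = 100 mL total → factor 100/1 = 100
Step 3: 1 mL brought to 10 mL → factor 10/1 = 10
Step 4: 10 mL + 990 mL = 1000 mL total → factor 1000/10 = 100
Step 5: 10 mL brought to 50 mL → factor 50/10 = 5
Overall dilution factor = 2 × 100 × 10 × 100 × 5 = 1 × 10^6
Stock = 600 CFU/mL × 1 × 10^6 = 6.00 × 10^8 CFU/mL

6.00 × 10^8 CFU/mL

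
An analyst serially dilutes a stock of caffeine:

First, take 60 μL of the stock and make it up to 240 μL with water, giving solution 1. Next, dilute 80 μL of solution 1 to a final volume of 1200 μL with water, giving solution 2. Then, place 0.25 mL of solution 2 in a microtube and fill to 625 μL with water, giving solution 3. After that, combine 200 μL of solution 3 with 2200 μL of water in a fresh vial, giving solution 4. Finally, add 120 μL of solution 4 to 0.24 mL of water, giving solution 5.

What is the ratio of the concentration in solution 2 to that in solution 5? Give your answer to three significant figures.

90.0

Step 1: 60 μL brought to 240 μL → factor 240/60 = 4
Step 2: 80 μL brought to 1200 μL → factor 1200/80 = 15
Step 3: 0.25 mL brought to 625 μL → factor 0.625/0.25 = 2.5
Step 4: 200 μL + 2200 μL = 2400 μL total → factor 2400/200 = 12
Step 5: 120 μL + 0.24 mL = 360 μL total → factor 360/120 = 3
Dilution factor to solution 2 = 60; to solution 5 = 5400
[solution 2]/[solution 5] = (factor to solution 5)/(factor to solution 2) = 5400/60 = 90.0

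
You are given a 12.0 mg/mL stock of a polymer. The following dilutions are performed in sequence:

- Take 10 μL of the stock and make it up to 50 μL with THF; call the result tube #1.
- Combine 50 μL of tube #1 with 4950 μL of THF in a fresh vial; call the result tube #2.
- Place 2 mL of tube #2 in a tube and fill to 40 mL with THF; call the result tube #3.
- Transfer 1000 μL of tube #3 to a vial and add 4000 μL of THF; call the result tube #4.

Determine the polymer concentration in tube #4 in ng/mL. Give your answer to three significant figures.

240 ng/mL

Step 1: 10 μL brought to 50 μL → factor 50/10 = 5
Step 2: 50 μL + 4950 μL = 5000 μL total → factor 5000/50 = 100
Step 3: 2 mL brought to 40 mL → factor 40/2 = 20
Step 4: 1000 μL + 4000 μL = 5000 μL total → factor 5000/1000 = 5
Overall dilution factor = 5 × 100 × 20 × 5 = 50000
Final = 12.0 mg/mL / 50000 = 0.0002400 mg/mL = 240 ng/mL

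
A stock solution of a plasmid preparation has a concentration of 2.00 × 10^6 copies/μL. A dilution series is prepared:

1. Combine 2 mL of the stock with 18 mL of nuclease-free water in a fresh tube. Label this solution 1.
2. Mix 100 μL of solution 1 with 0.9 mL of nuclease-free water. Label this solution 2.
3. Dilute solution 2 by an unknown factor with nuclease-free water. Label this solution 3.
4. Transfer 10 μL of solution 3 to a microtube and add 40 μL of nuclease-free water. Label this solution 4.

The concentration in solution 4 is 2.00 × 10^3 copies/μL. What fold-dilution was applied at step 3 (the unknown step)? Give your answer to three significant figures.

Step 1: 2 mL + 18 mL = 20 mL total → factor 20/2 = 10
Step 2: 100 μL + 0.9 mL = 1000 μL total → factor 1000/100 = 10
Step 3: unknown factor x
Step 4: 10 μL + 40 μL = 50 μL total → factor 50/10 = 5
Product of known-step factors = 500
Overall factor = 2.00 × 10^6 copies/μL / (2.00 × 10^3 copies/μL) = 1000
x = 1000 / 500 = 2.00

2.00-fold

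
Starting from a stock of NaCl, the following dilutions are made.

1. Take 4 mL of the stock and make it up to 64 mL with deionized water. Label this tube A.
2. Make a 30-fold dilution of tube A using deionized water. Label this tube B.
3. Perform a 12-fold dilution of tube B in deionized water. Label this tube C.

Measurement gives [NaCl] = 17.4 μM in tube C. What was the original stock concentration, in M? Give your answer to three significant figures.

0.100 M

Step 1: 4 mL brought to 64 mL → factor 64/4 = 16
Step 2: 30-fold → factor 30
Step 3: 12-fold → factor 12
Overall dilution factor = 16 × 30 × 12 = 5760
Stock = 17.4 μM × 5760 = 1.002 × 10^5 μM = 0.100 M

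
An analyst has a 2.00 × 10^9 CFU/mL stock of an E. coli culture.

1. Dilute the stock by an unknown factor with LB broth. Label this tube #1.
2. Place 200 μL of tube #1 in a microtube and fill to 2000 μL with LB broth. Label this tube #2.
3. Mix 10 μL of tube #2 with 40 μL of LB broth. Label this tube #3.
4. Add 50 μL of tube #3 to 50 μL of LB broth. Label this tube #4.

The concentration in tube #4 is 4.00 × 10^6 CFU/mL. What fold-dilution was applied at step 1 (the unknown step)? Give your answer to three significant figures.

Step 1: unknown factor x
Step 2: 200 μL brought to 2000 μL → factor 2000/200 = 10
Step 3: 10 μL + 40 μL = 50 μL total → factor 50/10 = 5
Step 4: 50 μL + 50 μL = 100 μL total → factor 100/50 = 2
Product of known-step factors = 100
Overall factor = 2.00 × 10^9 CFU/mL / (4.00 × 10^6 CFU/mL) = 500
x = 500 / 100 = 5.00

5.00-fold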